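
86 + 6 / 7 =608 / 7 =86.86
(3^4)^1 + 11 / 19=81.58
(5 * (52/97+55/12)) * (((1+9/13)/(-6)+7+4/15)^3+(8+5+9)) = 98937688171/10655450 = 9285.17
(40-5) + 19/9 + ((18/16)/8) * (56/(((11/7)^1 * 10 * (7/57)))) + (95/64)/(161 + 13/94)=99851459/2423520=41.20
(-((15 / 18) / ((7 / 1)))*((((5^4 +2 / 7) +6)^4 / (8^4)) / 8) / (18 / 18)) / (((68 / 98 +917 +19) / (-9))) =5719884579130815 / 1031734165504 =5543.95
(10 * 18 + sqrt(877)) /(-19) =-180 /19 - sqrt(877) /19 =-11.03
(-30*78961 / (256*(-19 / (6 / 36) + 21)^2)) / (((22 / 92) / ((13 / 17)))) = -118046695 / 34503744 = -3.42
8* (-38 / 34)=-152 / 17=-8.94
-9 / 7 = -1.29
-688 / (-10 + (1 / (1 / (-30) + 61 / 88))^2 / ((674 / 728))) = 6765210296 / 73937945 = 91.50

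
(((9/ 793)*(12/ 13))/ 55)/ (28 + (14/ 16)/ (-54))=46656/ 6854402555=0.00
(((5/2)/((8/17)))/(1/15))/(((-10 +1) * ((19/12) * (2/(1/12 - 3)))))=14875/1824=8.16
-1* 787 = -787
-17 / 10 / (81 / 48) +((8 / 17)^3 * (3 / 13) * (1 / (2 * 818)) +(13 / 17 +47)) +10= 200156187994 / 3526526835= 56.76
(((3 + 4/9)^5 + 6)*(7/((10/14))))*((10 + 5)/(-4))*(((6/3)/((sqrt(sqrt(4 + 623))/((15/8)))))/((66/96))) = -7100944025*627^(3/4)/45251217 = -19662.40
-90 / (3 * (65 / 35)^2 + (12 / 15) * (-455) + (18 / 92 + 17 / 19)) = 3854340 / 15098849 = 0.26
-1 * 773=-773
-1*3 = -3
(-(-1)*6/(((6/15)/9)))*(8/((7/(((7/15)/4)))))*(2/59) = 36/59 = 0.61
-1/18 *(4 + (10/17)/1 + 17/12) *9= -1225/408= -3.00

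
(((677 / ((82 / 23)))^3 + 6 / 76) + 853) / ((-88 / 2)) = -71739314122037 / 460943648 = -155635.76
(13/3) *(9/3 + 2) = 65/3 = 21.67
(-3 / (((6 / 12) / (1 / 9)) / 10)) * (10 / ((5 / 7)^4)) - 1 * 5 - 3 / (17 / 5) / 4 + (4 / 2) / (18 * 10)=-3998137 / 15300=-261.32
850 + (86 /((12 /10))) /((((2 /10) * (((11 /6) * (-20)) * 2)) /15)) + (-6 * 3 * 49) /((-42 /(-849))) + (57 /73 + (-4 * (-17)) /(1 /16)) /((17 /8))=-903146229 /54604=-16539.93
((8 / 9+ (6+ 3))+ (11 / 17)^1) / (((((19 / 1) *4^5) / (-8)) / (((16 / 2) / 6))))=-0.01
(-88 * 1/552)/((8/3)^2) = -0.02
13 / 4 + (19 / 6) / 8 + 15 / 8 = 265 / 48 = 5.52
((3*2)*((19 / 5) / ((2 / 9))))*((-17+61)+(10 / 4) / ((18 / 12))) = 23427 / 5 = 4685.40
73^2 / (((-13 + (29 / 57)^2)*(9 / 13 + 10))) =-39.12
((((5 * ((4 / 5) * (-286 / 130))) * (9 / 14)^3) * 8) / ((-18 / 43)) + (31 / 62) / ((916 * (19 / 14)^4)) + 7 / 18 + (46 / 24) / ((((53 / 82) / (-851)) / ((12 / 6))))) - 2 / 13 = -3175175379212546237 / 634754425629870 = -5002.21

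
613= 613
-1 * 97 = -97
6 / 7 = 0.86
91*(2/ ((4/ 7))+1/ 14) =325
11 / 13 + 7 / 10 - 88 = -11239 / 130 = -86.45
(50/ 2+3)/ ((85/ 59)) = 1652/ 85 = 19.44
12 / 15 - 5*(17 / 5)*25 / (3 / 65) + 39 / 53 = -7319404 / 795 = -9206.80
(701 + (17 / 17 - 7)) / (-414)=-695 / 414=-1.68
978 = 978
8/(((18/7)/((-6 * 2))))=-112/3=-37.33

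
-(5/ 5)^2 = -1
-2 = -2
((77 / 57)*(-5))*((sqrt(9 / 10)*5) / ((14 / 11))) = -605*sqrt(10) / 76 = -25.17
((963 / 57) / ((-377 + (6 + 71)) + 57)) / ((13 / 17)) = -1819 / 20007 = -0.09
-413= -413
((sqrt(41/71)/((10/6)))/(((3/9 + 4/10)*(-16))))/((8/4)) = -9*sqrt(2911)/24992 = -0.02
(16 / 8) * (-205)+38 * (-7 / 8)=-1773 / 4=-443.25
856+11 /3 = 2579 /3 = 859.67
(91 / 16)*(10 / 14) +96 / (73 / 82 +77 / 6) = 37331 / 3376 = 11.06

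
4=4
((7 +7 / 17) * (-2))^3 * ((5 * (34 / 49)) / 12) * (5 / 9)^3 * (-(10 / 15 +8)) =3640000 / 2601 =1399.46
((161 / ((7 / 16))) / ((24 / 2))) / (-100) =-23 / 75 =-0.31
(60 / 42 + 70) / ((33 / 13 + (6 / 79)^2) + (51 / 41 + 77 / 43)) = 71518739500 / 5585872411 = 12.80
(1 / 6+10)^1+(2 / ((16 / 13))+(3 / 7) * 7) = 355 / 24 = 14.79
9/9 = 1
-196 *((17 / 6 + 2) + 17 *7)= -72814 / 3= -24271.33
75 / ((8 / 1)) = 75 / 8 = 9.38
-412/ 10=-206/ 5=-41.20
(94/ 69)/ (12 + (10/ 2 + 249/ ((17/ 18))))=0.00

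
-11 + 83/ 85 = -852/ 85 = -10.02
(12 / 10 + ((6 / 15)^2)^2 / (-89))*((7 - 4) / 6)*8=266936 / 55625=4.80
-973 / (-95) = 973 / 95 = 10.24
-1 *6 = -6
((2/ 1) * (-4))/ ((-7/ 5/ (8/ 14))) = 160/ 49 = 3.27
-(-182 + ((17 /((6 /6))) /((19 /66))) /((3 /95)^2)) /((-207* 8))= 22138 /621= 35.65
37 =37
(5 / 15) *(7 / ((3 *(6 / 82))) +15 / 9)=302 / 27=11.19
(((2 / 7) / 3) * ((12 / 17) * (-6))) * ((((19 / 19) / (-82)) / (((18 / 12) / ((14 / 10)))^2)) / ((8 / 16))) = 448 / 52275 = 0.01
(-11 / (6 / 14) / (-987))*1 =11 / 423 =0.03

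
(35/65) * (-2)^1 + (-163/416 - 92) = -2991/32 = -93.47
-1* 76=-76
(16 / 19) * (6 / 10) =48 / 95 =0.51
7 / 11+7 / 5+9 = 607 / 55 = 11.04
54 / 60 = 9 / 10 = 0.90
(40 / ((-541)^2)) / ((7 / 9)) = 360 / 2048767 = 0.00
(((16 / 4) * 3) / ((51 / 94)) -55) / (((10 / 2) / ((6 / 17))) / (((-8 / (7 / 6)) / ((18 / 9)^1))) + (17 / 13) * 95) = -1046448 / 3822025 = -0.27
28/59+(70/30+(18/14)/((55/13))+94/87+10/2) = 6055267/658735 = 9.19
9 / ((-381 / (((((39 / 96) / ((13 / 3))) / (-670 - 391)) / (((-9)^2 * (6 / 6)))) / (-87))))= -0.00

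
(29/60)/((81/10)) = 29/486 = 0.06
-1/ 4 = -0.25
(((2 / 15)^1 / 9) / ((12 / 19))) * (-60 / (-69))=38 / 1863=0.02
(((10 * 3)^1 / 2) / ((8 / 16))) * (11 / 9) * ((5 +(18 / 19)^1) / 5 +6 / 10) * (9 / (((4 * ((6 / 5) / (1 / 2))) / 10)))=23375 / 38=615.13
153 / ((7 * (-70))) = -153 / 490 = -0.31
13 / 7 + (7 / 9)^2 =1396 / 567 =2.46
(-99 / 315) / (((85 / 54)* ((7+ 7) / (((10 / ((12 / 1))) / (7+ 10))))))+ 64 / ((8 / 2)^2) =566341 / 141610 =4.00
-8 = -8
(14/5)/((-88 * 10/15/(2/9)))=-7/660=-0.01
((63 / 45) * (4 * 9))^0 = 1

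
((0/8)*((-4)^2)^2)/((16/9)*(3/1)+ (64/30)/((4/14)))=0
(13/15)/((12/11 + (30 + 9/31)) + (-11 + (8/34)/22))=75361/1773180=0.04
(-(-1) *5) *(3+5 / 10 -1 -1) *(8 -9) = -15 / 2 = -7.50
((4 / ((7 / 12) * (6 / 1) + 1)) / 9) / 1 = 8 / 81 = 0.10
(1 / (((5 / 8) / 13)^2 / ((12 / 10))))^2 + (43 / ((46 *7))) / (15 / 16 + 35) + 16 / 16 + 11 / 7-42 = 269495.99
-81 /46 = -1.76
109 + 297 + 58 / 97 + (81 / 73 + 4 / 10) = 14449047 / 35405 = 408.11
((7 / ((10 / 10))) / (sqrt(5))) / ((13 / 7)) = 49*sqrt(5) / 65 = 1.69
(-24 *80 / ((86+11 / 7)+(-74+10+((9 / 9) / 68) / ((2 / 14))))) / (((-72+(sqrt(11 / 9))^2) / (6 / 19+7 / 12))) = 20073600 / 19484101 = 1.03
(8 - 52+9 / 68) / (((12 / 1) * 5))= -2983 / 4080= -0.73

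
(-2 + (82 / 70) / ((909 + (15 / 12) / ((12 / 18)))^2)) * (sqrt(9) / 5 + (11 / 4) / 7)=-258333112817 / 130095904050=-1.99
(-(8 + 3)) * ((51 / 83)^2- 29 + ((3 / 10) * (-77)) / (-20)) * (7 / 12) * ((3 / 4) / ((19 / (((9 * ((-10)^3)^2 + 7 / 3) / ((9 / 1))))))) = 4141001528276921 / 595209600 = 6957215.62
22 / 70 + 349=12226 / 35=349.31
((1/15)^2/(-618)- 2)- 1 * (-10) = 1112399/139050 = 8.00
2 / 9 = 0.22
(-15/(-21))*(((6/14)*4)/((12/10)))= 50/49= 1.02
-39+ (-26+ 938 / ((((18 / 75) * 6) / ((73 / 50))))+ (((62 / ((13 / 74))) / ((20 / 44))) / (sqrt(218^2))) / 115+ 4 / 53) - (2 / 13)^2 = 17908009889911 / 20209679100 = 886.11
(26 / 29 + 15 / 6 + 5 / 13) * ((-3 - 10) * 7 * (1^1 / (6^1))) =-19957 / 348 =-57.35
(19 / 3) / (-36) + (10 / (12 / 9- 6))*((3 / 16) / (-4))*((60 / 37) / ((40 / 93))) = 181513 / 895104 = 0.20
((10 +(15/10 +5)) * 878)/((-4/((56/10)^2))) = -2839452/25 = -113578.08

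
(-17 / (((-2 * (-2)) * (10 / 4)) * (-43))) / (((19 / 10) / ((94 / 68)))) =47 / 1634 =0.03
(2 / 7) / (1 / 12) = 24 / 7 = 3.43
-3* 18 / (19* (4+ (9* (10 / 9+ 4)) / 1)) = -27 / 475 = -0.06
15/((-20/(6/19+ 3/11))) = -369/836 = -0.44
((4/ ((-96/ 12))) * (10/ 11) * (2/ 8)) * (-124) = 155/ 11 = 14.09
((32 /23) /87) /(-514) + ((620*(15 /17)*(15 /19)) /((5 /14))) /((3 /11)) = 736518870232 /166105011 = 4434.06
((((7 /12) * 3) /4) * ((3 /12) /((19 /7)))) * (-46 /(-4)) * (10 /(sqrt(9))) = 1.54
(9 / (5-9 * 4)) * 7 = -63 / 31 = -2.03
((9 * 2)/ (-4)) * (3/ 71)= -27/ 142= -0.19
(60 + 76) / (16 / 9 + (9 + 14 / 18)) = 153 / 13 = 11.77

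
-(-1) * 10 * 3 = 30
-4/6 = -2/3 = -0.67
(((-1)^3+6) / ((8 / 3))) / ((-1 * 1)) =-15 / 8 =-1.88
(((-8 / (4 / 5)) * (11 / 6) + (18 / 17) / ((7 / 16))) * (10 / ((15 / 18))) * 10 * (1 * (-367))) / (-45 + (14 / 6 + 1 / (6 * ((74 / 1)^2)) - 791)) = -48071832640 / 57184617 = -840.64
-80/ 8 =-10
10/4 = 5/2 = 2.50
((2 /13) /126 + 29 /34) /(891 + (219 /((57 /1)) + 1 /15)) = 2259575 /2367364818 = 0.00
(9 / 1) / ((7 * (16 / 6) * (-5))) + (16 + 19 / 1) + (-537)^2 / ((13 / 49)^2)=193866362957 / 47320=4096922.29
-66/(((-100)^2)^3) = -33/500000000000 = -0.00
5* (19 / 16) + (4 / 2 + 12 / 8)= 151 / 16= 9.44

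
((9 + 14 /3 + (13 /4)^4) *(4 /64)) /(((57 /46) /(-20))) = -11060585 /87552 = -126.33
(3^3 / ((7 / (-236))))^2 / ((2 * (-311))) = -20301192 / 15239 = -1332.19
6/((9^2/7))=14/27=0.52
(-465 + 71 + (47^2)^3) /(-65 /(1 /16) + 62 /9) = -97012934415 /9298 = -10433742.14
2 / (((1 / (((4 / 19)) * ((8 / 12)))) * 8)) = 0.04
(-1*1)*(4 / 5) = -4 / 5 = -0.80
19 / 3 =6.33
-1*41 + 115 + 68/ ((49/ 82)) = 9202/ 49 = 187.80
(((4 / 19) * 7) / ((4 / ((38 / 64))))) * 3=21 / 32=0.66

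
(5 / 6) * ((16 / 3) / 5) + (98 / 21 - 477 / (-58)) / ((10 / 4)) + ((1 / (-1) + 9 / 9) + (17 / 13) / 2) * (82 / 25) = 694702 / 84825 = 8.19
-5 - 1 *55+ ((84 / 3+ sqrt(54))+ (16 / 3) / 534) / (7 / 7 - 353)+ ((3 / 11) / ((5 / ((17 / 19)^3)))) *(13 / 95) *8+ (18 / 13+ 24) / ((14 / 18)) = -572601755446907 / 20898301624200 - 3 *sqrt(6) / 352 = -27.42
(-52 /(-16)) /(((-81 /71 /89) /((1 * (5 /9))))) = -410735 /2916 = -140.86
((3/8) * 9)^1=27/8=3.38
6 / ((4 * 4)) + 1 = 11 / 8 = 1.38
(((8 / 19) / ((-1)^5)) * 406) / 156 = -812 / 741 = -1.10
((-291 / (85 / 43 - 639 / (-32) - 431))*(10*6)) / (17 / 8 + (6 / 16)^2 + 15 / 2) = 307519488 / 70357375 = 4.37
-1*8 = -8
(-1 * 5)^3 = -125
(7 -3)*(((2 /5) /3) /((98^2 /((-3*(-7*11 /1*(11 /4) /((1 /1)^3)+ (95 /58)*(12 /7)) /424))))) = 169661 /2066588720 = 0.00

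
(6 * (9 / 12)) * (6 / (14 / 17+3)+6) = 2214 / 65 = 34.06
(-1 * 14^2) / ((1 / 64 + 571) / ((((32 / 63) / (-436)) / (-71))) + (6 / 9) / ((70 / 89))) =-10536960 / 1870865954893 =-0.00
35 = 35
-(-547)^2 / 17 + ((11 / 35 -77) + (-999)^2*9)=5333777412 / 595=8964331.78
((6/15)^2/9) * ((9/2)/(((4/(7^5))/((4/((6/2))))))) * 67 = 2252138/75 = 30028.51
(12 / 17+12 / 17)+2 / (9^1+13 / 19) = 2531 / 1564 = 1.62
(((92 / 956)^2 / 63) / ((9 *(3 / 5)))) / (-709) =-2645 / 68888440089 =-0.00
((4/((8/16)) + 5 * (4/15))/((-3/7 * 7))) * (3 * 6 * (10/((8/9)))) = -630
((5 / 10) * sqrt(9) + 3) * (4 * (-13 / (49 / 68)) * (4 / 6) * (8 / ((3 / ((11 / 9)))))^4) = -24429.41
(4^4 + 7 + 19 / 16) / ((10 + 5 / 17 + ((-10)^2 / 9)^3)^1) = 52385211 / 274041200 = 0.19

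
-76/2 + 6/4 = -73/2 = -36.50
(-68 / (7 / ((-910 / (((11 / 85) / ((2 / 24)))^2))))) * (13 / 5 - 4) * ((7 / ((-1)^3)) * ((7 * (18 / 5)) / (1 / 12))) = 1314424020 / 121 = 10863008.43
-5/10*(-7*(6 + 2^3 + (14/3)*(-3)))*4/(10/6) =0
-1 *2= -2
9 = 9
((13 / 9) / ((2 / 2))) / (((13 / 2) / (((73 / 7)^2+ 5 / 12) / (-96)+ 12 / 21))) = -31937 / 254016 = -0.13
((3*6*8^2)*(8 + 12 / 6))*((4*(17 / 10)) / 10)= 39168 / 5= 7833.60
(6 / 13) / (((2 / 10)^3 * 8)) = 375 / 52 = 7.21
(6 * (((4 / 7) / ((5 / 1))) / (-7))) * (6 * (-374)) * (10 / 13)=107712 / 637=169.09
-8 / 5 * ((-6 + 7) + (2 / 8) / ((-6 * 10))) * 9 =-717 / 50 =-14.34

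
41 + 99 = 140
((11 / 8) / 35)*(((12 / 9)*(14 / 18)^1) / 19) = 0.00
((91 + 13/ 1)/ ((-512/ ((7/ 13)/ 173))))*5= -35/ 11072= -0.00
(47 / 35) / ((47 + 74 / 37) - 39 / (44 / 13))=2068 / 57715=0.04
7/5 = 1.40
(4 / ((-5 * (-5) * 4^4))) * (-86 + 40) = -23 / 800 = -0.03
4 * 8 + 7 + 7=46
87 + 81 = 168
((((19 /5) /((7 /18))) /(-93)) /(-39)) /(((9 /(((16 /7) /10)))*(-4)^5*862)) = -19 /245115561600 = -0.00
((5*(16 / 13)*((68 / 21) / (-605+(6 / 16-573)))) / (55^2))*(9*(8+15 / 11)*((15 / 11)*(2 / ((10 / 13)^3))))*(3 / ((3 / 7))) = -0.02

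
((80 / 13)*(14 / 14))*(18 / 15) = 96 / 13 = 7.38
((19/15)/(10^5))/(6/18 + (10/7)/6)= 0.00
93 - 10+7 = 90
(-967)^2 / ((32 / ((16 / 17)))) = 935089 / 34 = 27502.62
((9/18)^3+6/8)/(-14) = -1/16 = -0.06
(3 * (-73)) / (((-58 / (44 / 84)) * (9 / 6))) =803 / 609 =1.32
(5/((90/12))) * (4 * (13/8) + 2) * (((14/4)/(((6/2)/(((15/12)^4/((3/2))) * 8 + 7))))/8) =114359/6912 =16.54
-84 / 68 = -21 / 17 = -1.24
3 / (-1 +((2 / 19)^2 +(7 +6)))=0.25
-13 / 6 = -2.17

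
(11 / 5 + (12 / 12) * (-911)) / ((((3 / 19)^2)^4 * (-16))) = 147030388.77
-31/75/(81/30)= -62/405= -0.15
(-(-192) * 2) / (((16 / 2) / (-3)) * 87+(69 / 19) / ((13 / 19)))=-4992 / 2947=-1.69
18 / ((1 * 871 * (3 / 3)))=18 / 871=0.02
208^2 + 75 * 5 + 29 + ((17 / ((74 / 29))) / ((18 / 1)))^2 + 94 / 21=542394989119 / 12419568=43672.61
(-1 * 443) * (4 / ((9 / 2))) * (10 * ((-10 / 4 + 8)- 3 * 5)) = 336680 / 9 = 37408.89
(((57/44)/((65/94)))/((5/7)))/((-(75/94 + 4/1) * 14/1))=-0.04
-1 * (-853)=853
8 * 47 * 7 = 2632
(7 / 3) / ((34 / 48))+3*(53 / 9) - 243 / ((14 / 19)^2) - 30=-4564229 / 9996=-456.61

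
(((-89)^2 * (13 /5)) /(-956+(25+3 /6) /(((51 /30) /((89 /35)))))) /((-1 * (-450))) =-720811 /14456250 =-0.05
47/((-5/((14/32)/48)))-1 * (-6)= 22711/3840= 5.91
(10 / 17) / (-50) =-1 / 85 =-0.01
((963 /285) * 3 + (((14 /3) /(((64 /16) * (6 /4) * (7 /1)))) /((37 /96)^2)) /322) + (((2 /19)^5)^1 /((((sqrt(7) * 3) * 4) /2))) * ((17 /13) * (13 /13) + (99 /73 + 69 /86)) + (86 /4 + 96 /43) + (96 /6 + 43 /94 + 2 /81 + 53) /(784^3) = 2263112 * sqrt(7) /2121885609753 + 15985333414801352054543 /471937410826899333120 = 33.87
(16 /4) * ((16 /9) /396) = 16 /891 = 0.02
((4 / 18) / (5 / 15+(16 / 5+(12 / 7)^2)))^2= 240100 / 203661441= 0.00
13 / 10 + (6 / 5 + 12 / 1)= 29 / 2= 14.50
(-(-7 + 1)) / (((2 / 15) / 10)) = 450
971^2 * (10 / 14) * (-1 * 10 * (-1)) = 47142050 / 7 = 6734578.57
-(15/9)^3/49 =-125/1323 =-0.09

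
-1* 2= -2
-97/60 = -1.62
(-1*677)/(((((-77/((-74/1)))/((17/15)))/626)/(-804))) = 142882301488/385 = 371122861.01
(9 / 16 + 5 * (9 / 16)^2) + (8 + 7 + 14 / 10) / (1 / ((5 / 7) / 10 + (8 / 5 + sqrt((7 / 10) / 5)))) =41 * sqrt(14) / 25 + 1324107 / 44800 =35.69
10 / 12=5 / 6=0.83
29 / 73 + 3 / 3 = 102 / 73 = 1.40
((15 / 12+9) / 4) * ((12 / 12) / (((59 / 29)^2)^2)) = 28998521 / 193877776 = 0.15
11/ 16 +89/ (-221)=1007/ 3536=0.28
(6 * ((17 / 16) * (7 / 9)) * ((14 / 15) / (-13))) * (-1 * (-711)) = -65807 / 260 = -253.10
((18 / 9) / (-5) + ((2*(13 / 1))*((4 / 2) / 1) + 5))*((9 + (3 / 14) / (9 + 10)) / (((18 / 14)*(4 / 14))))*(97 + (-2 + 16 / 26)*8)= 1768008823 / 14820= 119298.84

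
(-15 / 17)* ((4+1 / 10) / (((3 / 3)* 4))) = -0.90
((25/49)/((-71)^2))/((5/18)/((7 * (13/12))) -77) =-975/741415157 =-0.00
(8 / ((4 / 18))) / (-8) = -9 / 2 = -4.50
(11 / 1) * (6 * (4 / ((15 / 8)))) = 704 / 5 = 140.80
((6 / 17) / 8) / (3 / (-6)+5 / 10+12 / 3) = 3 / 272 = 0.01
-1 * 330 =-330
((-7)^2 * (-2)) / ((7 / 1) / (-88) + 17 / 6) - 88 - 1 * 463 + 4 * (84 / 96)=-847809 / 1454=-583.09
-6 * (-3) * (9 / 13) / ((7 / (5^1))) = 8.90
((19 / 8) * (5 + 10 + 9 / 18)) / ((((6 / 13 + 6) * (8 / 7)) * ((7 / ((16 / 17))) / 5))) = 3.35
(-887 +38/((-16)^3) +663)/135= -458771/276480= -1.66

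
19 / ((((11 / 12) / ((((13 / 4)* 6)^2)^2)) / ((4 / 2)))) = 131866137 / 22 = 5993915.32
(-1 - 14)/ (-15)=1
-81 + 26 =-55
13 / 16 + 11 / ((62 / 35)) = 3483 / 496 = 7.02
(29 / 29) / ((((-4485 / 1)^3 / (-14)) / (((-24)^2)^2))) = 0.00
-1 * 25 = -25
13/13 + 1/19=20/19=1.05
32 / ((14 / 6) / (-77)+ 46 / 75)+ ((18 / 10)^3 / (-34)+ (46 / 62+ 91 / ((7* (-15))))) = 10378276343 / 190115250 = 54.59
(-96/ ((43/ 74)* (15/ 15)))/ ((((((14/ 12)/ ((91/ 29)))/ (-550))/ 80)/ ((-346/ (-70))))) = 843580108800/ 8729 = 96641093.92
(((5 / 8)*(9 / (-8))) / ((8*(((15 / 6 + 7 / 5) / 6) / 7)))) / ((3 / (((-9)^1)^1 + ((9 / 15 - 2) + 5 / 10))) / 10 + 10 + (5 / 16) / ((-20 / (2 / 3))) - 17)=10395 / 77324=0.13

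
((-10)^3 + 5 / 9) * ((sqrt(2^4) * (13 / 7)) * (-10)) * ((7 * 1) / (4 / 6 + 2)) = 584675 / 3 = 194891.67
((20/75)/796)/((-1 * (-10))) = 1/29850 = 0.00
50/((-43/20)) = -1000/43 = -23.26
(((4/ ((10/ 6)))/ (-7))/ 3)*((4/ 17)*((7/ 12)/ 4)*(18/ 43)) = -0.00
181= 181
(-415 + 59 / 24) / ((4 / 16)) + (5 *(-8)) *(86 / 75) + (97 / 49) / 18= -3739511 / 2205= -1695.92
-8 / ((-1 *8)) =1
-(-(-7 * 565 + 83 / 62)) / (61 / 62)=-245127 / 61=-4018.48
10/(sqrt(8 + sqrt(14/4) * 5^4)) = 10 * sqrt(2)/sqrt(16 + 625 * sqrt(14)) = 0.29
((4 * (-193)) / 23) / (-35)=772 / 805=0.96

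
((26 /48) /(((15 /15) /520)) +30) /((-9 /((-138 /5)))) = 8602 /9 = 955.78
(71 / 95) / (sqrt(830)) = 71*sqrt(830) / 78850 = 0.03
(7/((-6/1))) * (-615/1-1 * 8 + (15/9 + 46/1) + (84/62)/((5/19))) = 927976/1395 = 665.22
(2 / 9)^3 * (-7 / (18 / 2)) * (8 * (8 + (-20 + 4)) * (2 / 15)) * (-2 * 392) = -5619712 / 98415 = -57.10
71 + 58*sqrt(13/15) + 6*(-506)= -2965 + 58*sqrt(195)/15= -2911.00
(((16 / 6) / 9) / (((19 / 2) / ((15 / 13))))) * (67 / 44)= 1340 / 24453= 0.05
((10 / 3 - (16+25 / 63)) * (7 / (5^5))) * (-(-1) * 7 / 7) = -823 / 28125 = -0.03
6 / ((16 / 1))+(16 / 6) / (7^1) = 127 / 168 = 0.76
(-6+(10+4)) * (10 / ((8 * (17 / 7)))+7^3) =46718 / 17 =2748.12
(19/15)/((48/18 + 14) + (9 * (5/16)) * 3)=304/6025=0.05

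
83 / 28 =2.96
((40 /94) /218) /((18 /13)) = 65 /46107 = 0.00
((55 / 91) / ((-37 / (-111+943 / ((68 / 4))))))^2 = 2695686400 / 3276303121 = 0.82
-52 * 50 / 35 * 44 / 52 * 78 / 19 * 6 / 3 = -68640 / 133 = -516.09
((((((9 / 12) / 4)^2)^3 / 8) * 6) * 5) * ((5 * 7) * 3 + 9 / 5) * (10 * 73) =213134085 / 16777216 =12.70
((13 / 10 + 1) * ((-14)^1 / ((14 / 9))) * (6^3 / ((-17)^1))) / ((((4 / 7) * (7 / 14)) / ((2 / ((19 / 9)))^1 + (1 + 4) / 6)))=2647323 / 1615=1639.21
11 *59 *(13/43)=8437/43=196.21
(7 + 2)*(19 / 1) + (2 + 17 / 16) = 2785 / 16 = 174.06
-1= -1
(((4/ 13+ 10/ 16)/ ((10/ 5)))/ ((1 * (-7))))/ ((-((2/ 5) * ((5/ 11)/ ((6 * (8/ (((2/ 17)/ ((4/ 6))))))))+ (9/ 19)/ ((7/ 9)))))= 344641/ 3154034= 0.11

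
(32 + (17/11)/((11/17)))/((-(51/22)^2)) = -5548/867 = -6.40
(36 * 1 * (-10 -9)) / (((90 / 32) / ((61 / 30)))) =-37088 / 75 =-494.51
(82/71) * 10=820/71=11.55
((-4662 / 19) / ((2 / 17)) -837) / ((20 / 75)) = -416475 / 38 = -10959.87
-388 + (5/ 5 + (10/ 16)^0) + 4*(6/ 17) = -6538/ 17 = -384.59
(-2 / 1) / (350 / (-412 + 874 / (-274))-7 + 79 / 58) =6598196 / 21381187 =0.31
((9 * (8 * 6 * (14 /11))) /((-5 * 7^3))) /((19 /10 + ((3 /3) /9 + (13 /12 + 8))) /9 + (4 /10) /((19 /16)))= -5318784 /26039629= -0.20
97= 97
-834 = -834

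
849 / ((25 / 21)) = 17829 / 25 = 713.16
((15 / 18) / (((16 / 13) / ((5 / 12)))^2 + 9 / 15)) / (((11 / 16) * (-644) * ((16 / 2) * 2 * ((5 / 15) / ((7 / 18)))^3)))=-1035125 / 51673837248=-0.00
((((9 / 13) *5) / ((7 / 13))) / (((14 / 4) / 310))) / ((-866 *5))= -0.13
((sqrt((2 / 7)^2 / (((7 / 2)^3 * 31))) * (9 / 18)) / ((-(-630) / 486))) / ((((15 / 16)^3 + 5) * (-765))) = -24576 * sqrt(434) / 754609389625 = -0.00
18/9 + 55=57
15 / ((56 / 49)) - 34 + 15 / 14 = -1109 / 56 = -19.80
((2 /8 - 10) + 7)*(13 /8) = -4.47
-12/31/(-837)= 4/8649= 0.00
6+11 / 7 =53 / 7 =7.57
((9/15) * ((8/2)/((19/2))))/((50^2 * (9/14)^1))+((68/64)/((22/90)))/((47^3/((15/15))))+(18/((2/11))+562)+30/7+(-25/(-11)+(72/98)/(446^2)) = 5294517024496371405049/7931163905407050000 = 667.56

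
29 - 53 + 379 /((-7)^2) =-16.27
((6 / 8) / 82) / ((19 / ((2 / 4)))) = 3 / 12464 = 0.00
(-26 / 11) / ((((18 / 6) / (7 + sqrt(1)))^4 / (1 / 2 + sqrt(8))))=-212992 * sqrt(2) / 891- 53248 / 891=-397.83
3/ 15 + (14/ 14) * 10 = 51/ 5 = 10.20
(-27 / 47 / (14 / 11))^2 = 0.20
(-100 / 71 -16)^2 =1527696 / 5041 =303.05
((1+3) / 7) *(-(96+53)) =-596 / 7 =-85.14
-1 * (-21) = 21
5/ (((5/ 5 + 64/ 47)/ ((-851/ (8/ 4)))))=-5405/ 6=-900.83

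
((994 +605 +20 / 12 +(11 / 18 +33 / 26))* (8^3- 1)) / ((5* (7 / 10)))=27374708 / 117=233971.86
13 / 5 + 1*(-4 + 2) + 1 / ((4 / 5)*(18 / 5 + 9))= 881 / 1260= 0.70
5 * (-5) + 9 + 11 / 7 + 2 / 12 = -599 / 42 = -14.26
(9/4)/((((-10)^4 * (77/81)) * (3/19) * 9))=513/3080000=0.00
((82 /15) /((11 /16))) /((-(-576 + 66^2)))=-0.00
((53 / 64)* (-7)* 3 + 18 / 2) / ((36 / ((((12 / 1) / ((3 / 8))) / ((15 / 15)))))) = -179 / 24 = -7.46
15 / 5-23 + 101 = 81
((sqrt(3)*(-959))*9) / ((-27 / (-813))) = -259889*sqrt(3) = -450140.95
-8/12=-2/3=-0.67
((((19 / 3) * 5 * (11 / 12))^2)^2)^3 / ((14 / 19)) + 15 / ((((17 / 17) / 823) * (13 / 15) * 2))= 485725653701264294.66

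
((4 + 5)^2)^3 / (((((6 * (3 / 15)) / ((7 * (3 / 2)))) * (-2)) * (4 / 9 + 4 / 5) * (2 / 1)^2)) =-467086.82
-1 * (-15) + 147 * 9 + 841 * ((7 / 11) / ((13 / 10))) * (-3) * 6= -868326 / 143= -6072.21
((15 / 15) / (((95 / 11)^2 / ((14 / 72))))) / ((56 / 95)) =121 / 27360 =0.00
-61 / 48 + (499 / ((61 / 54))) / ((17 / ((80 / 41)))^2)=6470115911 / 1422448752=4.55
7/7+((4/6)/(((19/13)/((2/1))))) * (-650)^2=21970057/57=385439.60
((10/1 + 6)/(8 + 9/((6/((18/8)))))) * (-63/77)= -1152/1001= -1.15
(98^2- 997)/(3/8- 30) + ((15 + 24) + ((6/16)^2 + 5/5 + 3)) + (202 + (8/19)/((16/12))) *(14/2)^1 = 112281477/96064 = 1168.82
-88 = -88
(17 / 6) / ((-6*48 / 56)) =-119 / 216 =-0.55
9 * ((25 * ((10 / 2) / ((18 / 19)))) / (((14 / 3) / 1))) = 7125 / 28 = 254.46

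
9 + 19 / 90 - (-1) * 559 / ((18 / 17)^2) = 822677 / 1620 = 507.83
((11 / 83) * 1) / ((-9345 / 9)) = -33 / 258545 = -0.00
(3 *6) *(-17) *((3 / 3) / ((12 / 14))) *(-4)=1428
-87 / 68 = -1.28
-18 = -18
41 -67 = -26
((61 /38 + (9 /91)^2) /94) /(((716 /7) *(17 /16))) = 508219 /3214683017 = 0.00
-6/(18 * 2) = -1/6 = -0.17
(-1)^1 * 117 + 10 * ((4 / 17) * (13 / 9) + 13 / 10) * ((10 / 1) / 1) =7189 / 153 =46.99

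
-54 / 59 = -0.92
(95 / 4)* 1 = 95 / 4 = 23.75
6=6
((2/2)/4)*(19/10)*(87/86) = 1653/3440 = 0.48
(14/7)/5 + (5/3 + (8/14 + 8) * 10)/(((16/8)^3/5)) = 46211/840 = 55.01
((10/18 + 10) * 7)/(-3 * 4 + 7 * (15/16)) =-10640/783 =-13.59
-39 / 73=-0.53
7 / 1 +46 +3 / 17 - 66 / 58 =25655 / 493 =52.04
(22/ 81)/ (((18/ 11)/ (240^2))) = 774400/ 81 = 9560.49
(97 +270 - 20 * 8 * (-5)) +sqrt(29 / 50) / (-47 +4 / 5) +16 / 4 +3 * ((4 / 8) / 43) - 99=92195 / 86 - sqrt(58) / 462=1072.02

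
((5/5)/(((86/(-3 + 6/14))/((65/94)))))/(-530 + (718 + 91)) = -65/877114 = -0.00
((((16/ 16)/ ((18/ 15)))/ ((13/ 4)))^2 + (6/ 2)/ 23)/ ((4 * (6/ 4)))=6863/ 209898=0.03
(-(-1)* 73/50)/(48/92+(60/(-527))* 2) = 884833/178200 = 4.97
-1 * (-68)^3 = 314432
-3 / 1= -3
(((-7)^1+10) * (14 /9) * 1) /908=7 /1362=0.01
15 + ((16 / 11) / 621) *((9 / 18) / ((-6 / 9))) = 34151 / 2277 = 15.00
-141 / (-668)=141 / 668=0.21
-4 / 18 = -2 / 9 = -0.22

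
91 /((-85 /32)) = -2912 /85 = -34.26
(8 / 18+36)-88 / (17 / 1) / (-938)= 2615540 / 71757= 36.45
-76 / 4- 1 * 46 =-65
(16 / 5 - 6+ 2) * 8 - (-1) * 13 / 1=33 / 5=6.60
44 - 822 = -778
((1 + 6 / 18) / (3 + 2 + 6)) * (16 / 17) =64 / 561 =0.11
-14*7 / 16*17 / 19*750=-312375 / 76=-4110.20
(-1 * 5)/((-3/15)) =25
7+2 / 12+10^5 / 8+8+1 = 75097 / 6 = 12516.17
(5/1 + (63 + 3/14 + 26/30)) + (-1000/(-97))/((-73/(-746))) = 259384067/1487010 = 174.43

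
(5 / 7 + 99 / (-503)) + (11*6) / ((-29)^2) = 1764688 / 2961161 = 0.60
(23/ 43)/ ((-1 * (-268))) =23/ 11524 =0.00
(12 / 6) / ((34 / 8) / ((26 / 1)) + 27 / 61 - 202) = -12688 / 1277643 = -0.01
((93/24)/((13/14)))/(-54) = -217/2808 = -0.08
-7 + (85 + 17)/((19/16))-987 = -17254/19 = -908.11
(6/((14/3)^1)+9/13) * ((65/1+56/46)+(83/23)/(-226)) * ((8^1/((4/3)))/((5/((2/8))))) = 9291105/236509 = 39.28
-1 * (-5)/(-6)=-5/6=-0.83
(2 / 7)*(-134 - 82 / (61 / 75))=-28648 / 427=-67.09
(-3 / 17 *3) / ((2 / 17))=-9 / 2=-4.50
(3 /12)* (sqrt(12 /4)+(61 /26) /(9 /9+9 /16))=122 /325+sqrt(3) /4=0.81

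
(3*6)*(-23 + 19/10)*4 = -7596/5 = -1519.20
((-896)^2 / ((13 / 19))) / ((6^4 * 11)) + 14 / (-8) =3732295 / 46332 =80.56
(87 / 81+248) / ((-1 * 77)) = -6725 / 2079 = -3.23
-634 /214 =-317 /107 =-2.96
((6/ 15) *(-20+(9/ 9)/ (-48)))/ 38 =-0.21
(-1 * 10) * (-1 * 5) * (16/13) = 800/13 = 61.54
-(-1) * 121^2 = 14641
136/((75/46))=6256/75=83.41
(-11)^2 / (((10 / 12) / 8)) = 5808 / 5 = 1161.60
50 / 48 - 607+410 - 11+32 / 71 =-351889 / 1704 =-206.51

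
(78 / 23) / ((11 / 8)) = 624 / 253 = 2.47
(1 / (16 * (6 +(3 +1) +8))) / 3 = 1 / 864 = 0.00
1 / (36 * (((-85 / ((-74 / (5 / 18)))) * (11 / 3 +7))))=111 / 13600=0.01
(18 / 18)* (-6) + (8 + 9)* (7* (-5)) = -601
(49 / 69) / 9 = 49 / 621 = 0.08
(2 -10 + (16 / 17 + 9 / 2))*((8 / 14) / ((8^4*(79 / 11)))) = -957 / 19253248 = -0.00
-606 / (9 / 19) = -3838 / 3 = -1279.33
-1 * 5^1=-5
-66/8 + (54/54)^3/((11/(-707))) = -3191/44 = -72.52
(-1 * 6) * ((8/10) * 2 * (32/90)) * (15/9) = -256/45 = -5.69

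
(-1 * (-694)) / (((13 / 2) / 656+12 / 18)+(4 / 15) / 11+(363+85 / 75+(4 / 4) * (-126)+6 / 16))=150237120 / 51783997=2.90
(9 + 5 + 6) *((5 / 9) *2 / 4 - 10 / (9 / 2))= -350 / 9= -38.89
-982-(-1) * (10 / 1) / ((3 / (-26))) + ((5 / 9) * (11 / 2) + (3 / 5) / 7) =-671281 / 630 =-1065.53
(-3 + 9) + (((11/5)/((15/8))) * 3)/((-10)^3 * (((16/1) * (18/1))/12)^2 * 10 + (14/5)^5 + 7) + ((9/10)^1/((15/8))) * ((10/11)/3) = 6083810216738/989969216555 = 6.15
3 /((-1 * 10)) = -3 /10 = -0.30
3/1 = 3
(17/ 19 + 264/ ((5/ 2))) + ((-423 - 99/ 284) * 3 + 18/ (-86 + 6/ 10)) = -13407071389/ 11520460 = -1163.76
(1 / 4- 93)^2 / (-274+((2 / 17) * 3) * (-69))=-2339897 / 81152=-28.83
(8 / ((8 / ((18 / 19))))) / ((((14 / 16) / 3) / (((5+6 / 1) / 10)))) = 2376 / 665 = 3.57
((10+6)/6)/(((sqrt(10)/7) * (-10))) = -14 * sqrt(10)/75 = -0.59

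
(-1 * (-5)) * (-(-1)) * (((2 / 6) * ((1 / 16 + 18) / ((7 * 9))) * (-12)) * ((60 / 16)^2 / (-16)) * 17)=614125 / 7168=85.68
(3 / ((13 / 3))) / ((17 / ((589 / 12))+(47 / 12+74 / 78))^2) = 649436112 / 25480140625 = 0.03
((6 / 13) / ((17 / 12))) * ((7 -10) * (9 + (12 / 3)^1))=-216 / 17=-12.71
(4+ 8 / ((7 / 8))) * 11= 1012 / 7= 144.57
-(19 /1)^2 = -361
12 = 12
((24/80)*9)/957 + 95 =303059/3190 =95.00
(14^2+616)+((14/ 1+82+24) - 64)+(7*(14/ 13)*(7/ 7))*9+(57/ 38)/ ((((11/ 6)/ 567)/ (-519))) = -34296115/ 143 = -239832.97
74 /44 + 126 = 2809 /22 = 127.68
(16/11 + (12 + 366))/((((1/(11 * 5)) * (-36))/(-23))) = 240005/18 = 13333.61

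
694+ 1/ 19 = 13187/ 19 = 694.05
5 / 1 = 5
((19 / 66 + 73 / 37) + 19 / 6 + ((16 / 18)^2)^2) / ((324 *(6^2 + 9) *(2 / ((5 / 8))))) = 16160321 / 124586776512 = 0.00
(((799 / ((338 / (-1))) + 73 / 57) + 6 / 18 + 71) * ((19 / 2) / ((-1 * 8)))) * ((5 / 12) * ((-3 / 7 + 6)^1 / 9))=-6767195 / 314496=-21.52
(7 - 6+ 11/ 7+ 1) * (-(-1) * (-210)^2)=157500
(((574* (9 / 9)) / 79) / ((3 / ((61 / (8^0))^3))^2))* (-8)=-236581559065712 / 711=-332744808812.53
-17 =-17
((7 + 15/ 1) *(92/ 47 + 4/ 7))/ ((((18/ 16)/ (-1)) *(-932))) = 36608/ 689913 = 0.05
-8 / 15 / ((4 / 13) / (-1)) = 26 / 15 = 1.73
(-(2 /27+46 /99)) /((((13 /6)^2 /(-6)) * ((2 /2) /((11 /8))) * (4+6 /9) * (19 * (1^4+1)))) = 120 /22477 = 0.01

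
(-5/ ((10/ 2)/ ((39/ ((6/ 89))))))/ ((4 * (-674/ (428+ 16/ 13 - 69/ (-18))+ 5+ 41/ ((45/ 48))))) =-586234545/ 191230952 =-3.07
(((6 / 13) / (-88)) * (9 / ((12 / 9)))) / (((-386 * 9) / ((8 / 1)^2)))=18 / 27599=0.00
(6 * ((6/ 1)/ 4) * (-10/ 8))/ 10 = -9/ 8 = -1.12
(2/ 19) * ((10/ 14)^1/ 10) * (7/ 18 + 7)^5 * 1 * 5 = 827.97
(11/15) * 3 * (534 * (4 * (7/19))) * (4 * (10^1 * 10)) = 13157760/19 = 692513.68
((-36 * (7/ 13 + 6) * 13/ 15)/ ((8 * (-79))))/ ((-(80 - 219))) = 0.00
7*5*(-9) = -315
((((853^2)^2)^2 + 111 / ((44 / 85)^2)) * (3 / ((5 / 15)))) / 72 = 542622255568734324462041671 / 15488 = 35035011335791214131071.91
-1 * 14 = -14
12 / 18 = 2 / 3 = 0.67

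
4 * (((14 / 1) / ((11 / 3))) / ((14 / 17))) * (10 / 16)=255 / 22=11.59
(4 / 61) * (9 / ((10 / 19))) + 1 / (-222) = 1.12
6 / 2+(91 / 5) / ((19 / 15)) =330 / 19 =17.37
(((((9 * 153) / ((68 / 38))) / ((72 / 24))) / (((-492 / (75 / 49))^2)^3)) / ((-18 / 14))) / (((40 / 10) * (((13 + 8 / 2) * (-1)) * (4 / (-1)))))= -13916015625 / 20928612075050013828186112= -0.00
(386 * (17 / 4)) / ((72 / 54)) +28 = 10067 / 8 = 1258.38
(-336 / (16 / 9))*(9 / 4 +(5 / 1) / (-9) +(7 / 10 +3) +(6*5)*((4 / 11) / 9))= -274701 / 220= -1248.64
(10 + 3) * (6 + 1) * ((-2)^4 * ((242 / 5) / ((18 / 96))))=5637632 / 15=375842.13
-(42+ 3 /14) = -591 /14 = -42.21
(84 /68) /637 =3 /1547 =0.00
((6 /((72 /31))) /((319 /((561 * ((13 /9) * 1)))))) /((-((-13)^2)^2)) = -527 /2293668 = -0.00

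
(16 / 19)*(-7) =-112 / 19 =-5.89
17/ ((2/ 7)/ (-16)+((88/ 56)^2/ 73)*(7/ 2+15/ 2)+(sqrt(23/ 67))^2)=32593624/ 1337347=24.37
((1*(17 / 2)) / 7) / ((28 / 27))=459 / 392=1.17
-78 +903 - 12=813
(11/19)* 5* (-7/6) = -385/114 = -3.38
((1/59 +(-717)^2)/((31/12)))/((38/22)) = 4003725264/34751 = 115211.80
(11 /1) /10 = 11 /10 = 1.10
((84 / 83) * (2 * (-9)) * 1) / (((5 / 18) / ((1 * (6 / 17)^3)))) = -5878656 / 2038895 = -2.88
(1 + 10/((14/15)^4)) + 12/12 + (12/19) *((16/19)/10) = 528075473/34670440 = 15.23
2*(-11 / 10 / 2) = -11 / 10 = -1.10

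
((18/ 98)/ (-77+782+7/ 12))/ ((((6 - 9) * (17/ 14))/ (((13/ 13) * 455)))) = -4680/ 143939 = -0.03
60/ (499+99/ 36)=80/ 669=0.12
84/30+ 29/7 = 243/35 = 6.94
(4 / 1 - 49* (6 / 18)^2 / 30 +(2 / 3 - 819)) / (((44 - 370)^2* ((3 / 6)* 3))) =-219919 / 43041780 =-0.01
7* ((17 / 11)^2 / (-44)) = -2023 / 5324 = -0.38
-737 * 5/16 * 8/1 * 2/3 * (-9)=11055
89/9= 9.89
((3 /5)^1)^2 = 9 /25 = 0.36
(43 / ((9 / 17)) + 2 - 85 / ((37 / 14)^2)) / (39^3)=875441 / 730869399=0.00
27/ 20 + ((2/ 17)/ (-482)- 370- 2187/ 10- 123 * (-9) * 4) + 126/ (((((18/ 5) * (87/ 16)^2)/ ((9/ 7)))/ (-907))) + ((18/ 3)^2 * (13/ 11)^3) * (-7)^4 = 13311946455332291/ 91721259740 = 145134.80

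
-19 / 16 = -1.19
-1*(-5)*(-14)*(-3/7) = 30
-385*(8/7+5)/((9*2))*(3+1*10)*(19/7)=-584155/126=-4636.15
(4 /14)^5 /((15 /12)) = 128 /84035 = 0.00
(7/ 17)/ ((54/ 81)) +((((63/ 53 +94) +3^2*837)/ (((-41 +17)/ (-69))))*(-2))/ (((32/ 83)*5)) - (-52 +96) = -6572784591/ 288320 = -22796.84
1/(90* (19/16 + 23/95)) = 152/19557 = 0.01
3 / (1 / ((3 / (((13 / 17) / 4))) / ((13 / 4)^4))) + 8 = 3127016 / 371293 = 8.42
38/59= 0.64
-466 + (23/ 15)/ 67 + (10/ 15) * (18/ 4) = -465292/ 1005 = -462.98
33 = 33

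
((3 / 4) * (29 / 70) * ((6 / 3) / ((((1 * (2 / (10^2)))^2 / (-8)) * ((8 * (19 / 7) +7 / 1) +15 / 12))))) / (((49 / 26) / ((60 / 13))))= -1015.79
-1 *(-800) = 800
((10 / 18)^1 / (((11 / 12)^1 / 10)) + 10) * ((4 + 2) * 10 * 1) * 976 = 10345600 / 11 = 940509.09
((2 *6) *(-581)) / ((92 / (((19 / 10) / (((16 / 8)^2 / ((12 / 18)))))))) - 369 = -180779 / 460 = -393.00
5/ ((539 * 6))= 5/ 3234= 0.00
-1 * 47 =-47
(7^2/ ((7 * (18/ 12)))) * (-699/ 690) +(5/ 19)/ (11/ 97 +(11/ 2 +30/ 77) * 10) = -4548423271/ 963021270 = -4.72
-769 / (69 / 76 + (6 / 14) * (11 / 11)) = -409108 / 711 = -575.40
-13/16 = -0.81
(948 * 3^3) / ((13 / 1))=1968.92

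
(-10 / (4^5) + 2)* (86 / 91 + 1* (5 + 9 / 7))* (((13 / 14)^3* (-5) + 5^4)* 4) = 81610390395 / 2283008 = 35746.87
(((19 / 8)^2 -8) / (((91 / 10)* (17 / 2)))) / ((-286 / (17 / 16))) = 755 / 6662656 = 0.00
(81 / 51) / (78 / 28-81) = -126 / 6205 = -0.02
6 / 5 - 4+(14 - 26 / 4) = 47 / 10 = 4.70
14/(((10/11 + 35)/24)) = 3696/395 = 9.36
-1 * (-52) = 52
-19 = -19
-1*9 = -9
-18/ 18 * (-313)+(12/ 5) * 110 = 577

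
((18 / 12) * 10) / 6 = 5 / 2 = 2.50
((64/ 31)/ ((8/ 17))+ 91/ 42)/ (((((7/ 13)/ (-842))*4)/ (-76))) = 126760153/ 651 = 194716.06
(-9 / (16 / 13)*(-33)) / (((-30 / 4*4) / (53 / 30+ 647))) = -5218.52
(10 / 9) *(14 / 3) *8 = 1120 / 27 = 41.48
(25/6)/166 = 25/996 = 0.03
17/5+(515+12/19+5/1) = 49783/95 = 524.03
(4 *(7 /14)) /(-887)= -2 /887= -0.00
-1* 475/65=-7.31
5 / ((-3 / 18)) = -30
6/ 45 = 2/ 15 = 0.13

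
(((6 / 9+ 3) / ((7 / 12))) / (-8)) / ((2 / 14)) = -11 / 2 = -5.50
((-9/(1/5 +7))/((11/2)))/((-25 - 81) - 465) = 0.00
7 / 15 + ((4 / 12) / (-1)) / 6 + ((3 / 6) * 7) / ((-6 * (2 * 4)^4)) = 302999 / 737280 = 0.41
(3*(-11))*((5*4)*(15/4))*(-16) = 39600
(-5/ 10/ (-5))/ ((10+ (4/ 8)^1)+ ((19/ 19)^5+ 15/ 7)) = 7/ 955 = 0.01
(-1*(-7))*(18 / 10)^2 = 567 / 25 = 22.68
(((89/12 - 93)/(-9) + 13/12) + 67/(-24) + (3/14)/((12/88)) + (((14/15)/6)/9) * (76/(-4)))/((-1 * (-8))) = 205117/181440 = 1.13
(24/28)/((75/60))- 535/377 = -9677/13195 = -0.73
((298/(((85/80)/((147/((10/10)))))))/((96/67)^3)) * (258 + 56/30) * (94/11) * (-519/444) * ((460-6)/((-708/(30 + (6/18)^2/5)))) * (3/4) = 10671949535835851872469/20315689574400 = 525305798.59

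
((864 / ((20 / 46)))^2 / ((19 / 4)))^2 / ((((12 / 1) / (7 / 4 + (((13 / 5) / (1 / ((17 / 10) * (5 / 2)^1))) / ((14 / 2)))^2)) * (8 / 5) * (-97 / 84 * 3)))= -33763723371662598144 / 765996875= -44078147670.85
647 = 647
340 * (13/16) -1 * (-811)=4349/4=1087.25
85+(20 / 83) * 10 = 7255 / 83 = 87.41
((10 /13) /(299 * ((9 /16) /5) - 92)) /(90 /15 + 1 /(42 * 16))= -76800 /34970143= -0.00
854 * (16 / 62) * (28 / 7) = 27328 / 31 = 881.55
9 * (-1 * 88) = -792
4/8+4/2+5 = 15/2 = 7.50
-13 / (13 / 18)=-18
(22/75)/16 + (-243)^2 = 35429411/600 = 59049.02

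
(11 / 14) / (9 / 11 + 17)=121 / 2744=0.04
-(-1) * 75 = 75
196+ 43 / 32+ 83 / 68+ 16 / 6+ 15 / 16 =329939 / 1632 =202.17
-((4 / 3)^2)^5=-1048576 / 59049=-17.76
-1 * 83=-83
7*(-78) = -546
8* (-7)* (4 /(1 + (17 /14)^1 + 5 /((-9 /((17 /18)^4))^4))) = -1249327149206815661094862848 /12351556976349349071883043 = -101.15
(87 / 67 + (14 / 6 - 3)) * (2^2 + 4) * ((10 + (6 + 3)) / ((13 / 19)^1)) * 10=3667760 / 2613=1403.66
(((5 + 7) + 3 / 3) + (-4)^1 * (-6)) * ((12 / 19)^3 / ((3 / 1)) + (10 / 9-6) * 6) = -22268968 / 20577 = -1082.23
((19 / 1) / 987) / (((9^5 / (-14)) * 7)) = -38 / 58281363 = -0.00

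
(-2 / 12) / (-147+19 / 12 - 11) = 2 / 1877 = 0.00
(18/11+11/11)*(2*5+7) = 493/11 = 44.82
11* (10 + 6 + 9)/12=275/12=22.92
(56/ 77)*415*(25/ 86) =41500/ 473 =87.74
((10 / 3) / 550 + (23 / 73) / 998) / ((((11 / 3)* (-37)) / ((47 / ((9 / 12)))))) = -7205006 / 2446255185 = -0.00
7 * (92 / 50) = 322 / 25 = 12.88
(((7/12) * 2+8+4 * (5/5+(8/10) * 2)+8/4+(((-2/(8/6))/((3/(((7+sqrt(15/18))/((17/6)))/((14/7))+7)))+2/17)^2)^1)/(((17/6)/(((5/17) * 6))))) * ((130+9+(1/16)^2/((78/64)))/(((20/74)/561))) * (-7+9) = 158860647 * sqrt(30)/3757+69000433628313/5109520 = 13735887.29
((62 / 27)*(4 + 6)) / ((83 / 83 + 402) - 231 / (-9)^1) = 310 / 5787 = 0.05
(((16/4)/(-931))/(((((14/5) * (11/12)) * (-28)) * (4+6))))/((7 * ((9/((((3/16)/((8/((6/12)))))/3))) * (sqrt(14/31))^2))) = 31/37768152576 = 0.00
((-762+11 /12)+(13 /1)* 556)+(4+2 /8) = 38827 /6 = 6471.17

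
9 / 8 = 1.12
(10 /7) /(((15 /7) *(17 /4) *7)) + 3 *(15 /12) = 5387 /1428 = 3.77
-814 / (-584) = 1.39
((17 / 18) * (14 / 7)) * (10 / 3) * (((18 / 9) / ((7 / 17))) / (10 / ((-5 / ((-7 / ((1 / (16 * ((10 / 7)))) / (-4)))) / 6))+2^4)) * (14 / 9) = -1445 / 232794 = -0.01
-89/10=-8.90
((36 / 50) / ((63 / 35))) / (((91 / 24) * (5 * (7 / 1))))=48 / 15925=0.00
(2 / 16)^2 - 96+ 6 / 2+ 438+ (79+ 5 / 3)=81731 / 192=425.68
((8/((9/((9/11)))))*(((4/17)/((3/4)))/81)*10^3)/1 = 128000/45441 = 2.82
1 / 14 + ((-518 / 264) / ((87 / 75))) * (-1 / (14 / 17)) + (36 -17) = 21.13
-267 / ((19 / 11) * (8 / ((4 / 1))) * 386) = -2937 / 14668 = -0.20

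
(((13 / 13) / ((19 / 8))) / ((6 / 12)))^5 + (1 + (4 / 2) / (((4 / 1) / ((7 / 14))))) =16574799 / 9904396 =1.67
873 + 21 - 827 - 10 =57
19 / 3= 6.33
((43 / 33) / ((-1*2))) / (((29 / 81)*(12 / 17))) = -6579 / 2552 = -2.58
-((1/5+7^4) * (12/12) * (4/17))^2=-2306304576/7225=-319211.71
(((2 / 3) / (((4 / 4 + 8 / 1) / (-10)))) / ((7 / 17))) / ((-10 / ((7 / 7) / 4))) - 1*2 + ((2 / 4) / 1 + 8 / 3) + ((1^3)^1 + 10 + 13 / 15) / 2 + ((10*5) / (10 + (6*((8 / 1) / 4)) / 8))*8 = 911296 / 21735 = 41.93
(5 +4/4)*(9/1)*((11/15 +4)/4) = 639/10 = 63.90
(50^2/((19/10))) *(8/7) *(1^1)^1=200000/133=1503.76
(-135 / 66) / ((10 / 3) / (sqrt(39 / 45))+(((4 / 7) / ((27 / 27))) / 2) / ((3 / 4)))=12285 / 199837 - 33075 * sqrt(195) / 799348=-0.52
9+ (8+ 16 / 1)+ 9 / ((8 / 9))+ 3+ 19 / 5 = 1997 / 40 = 49.92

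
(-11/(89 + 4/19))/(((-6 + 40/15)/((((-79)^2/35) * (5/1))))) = 1304369/39550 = 32.98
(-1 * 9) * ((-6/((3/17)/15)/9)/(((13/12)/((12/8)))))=706.15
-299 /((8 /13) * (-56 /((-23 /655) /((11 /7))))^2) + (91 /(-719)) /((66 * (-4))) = 0.00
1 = 1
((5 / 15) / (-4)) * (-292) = 73 / 3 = 24.33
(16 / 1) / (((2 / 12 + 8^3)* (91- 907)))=-2 / 52241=-0.00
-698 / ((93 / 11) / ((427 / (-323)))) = 3278506 / 30039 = 109.14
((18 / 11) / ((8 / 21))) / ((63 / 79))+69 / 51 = 5041 / 748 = 6.74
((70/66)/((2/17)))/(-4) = -595/264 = -2.25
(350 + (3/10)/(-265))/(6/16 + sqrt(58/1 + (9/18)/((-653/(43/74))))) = -268911060204/118544430875 + 14839952*sqrt(135429870749)/118544430875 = 43.80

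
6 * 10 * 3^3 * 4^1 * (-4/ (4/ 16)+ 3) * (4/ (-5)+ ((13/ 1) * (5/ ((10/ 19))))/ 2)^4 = -2325108338477613/ 2000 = -1162554169238.81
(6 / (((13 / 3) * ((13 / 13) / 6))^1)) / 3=36 / 13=2.77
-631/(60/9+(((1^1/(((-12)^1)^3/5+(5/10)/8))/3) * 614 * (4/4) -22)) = 52328199/1320698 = 39.62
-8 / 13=-0.62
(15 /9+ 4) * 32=544 /3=181.33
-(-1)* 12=12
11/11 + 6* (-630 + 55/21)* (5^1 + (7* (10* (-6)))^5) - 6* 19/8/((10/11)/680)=49195913759970520.57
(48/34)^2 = 576/289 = 1.99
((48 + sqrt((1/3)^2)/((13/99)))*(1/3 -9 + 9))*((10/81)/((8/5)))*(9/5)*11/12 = 2.14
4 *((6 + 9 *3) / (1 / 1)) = 132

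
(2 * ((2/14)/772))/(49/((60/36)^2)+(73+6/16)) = 100/24592253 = 0.00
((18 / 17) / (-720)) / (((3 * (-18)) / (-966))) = -161 / 6120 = -0.03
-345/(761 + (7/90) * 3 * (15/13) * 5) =-2990/6607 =-0.45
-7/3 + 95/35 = 8/21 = 0.38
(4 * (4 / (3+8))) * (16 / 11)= 256 / 121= 2.12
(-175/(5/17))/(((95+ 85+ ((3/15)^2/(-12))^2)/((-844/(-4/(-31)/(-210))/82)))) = -36778407750000/664200041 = -55372.49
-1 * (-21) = 21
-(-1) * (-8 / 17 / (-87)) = 0.01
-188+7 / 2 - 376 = -1121 / 2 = -560.50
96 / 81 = 32 / 27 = 1.19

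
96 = 96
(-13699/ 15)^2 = 187662601/ 225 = 834056.00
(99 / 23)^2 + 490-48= 243619 / 529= 460.53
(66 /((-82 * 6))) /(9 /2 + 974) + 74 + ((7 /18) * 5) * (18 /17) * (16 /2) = 123404319 /1364029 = 90.47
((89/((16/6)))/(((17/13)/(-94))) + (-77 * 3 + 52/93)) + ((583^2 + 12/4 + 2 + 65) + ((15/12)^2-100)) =8530596593/25296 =337231.05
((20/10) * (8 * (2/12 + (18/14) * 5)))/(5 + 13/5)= 5540/399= 13.88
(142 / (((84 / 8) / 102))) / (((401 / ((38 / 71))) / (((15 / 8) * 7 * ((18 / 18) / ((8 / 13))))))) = 62985 / 1604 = 39.27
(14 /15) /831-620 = -7728286 /12465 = -620.00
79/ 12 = 6.58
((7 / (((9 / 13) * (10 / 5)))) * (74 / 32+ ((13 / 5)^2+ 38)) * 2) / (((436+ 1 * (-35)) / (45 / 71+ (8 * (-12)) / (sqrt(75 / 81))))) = 1713439 / 2277680- 3426878 * sqrt(3) / 50125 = -117.66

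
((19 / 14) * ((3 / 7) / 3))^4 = 130321 / 92236816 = 0.00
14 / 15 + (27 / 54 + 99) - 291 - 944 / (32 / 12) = -16337 / 30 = -544.57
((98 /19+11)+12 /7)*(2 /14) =2377 /931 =2.55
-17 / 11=-1.55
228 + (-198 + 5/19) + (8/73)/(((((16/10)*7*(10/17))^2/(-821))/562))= -1233870791/1087408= -1134.69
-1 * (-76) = 76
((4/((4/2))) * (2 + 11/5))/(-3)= -14/5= -2.80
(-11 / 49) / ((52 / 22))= -121 / 1274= -0.09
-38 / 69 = -0.55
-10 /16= -5 /8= -0.62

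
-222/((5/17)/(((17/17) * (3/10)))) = -5661/25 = -226.44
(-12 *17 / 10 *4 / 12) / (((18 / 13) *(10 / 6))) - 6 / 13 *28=-15473 / 975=-15.87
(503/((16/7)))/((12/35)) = 123235/192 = 641.85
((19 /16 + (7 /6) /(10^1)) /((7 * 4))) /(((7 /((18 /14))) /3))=2817 /109760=0.03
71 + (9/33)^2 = 8600/121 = 71.07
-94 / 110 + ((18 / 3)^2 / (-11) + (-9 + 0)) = -722 / 55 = -13.13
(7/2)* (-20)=-70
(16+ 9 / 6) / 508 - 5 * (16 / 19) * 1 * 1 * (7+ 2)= -730855 / 19304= -37.86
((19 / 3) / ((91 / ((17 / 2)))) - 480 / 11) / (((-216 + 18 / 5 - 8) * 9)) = 1292635 / 59567508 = 0.02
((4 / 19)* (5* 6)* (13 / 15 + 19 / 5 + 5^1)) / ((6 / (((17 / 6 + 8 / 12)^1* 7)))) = 14210 / 57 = 249.30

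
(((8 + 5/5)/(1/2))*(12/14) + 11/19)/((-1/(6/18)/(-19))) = 2129/21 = 101.38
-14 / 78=-7 / 39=-0.18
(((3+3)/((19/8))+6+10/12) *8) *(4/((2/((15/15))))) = 8536/57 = 149.75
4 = 4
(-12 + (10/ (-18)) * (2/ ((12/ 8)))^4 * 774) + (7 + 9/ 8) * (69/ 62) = -54718507/ 40176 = -1361.97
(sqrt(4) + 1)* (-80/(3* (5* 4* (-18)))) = 2/9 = 0.22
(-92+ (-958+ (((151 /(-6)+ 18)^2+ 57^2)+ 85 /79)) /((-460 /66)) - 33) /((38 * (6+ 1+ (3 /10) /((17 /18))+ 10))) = -1709640445 /2439257088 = -0.70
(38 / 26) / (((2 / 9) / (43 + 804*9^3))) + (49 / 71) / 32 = 113864903341 / 29536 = 3855122.68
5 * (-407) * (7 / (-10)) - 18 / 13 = 37001 / 26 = 1423.12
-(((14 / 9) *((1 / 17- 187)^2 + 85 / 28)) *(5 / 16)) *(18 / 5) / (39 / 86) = -12161075831 / 90168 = -134871.31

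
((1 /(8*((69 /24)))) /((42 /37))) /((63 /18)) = 37 /3381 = 0.01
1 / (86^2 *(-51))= -1 / 377196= -0.00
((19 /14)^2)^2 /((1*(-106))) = -130321 /4072096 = -0.03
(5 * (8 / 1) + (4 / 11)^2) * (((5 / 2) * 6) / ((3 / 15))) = 364200 / 121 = 3009.92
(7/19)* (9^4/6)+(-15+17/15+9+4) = 229141/570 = 402.00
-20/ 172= -5/ 43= -0.12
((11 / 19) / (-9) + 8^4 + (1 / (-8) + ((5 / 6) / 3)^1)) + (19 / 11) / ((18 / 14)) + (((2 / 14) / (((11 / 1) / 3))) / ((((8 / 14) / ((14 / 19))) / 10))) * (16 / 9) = 61671595 / 15048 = 4098.33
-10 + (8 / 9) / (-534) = -24034 / 2403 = -10.00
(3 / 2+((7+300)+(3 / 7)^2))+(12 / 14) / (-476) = 257132 / 833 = 308.68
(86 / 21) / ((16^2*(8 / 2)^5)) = 43 / 2752512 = 0.00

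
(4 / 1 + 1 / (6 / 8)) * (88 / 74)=6.34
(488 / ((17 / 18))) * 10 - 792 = 74376 / 17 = 4375.06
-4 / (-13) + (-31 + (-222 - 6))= -258.69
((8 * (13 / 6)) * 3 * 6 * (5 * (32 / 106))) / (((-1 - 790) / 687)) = -17147520 / 41923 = -409.02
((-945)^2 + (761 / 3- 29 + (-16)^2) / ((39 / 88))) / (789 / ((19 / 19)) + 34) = 104610821 / 96291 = 1086.40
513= 513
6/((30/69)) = 69/5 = 13.80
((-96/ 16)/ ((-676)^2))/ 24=-1/ 1827904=-0.00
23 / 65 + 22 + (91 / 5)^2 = 114918 / 325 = 353.59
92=92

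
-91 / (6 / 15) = -227.50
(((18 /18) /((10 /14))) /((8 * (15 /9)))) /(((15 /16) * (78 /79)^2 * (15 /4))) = 87374 /2851875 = 0.03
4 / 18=2 / 9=0.22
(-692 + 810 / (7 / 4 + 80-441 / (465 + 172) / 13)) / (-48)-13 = 1.21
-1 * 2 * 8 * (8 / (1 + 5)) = -64 / 3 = -21.33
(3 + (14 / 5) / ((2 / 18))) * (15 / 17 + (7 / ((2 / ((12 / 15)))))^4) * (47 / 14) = 4390036269 / 743750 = 5902.57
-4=-4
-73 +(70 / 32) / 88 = -102749 / 1408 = -72.98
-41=-41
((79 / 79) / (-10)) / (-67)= 1 / 670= 0.00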